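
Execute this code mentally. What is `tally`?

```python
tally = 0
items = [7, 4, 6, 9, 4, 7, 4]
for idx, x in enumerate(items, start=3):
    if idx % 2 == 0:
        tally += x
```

Let's trace through this code step by step.

Initialize: tally = 0
Initialize: items = [7, 4, 6, 9, 4, 7, 4]
Entering loop: for idx, x in enumerate(items, start=3):

After execution: tally = 20
20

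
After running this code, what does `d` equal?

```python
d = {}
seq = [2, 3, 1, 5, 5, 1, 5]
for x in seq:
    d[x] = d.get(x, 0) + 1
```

Let's trace through this code step by step.

Initialize: d = {}
Initialize: seq = [2, 3, 1, 5, 5, 1, 5]
Entering loop: for x in seq:

After execution: d = {2: 1, 3: 1, 1: 2, 5: 3}
{2: 1, 3: 1, 1: 2, 5: 3}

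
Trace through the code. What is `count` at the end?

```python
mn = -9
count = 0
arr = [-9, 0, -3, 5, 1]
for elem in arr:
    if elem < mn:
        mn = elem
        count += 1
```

Let's trace through this code step by step.

Initialize: mn = -9
Initialize: count = 0
Initialize: arr = [-9, 0, -3, 5, 1]
Entering loop: for elem in arr:

After execution: count = 0
0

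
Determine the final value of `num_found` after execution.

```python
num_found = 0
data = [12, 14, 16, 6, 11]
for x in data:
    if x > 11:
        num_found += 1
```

Let's trace through this code step by step.

Initialize: num_found = 0
Initialize: data = [12, 14, 16, 6, 11]
Entering loop: for x in data:

After execution: num_found = 3
3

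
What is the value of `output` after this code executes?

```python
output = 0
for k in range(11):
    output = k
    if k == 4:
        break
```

Let's trace through this code step by step.

Initialize: output = 0
Entering loop: for k in range(11):

After execution: output = 4
4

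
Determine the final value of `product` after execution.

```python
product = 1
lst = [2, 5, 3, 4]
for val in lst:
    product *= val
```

Let's trace through this code step by step.

Initialize: product = 1
Initialize: lst = [2, 5, 3, 4]
Entering loop: for val in lst:

After execution: product = 120
120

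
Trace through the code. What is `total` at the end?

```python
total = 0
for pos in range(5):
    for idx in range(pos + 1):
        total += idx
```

Let's trace through this code step by step.

Initialize: total = 0
Entering loop: for pos in range(5):

After execution: total = 20
20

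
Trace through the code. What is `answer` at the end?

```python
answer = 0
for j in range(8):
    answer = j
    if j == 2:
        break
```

Let's trace through this code step by step.

Initialize: answer = 0
Entering loop: for j in range(8):

After execution: answer = 2
2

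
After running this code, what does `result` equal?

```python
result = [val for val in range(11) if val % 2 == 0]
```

Let's trace through this code step by step.

Initialize: result = [val for val in range(11) if val % 2 == 0]

After execution: result = [0, 2, 4, 6, 8, 10]
[0, 2, 4, 6, 8, 10]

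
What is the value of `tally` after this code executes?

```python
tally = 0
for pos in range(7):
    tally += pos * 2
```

Let's trace through this code step by step.

Initialize: tally = 0
Entering loop: for pos in range(7):

After execution: tally = 42
42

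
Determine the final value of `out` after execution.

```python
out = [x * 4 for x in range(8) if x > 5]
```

Let's trace through this code step by step.

Initialize: out = [x * 4 for x in range(8) if x > 5]

After execution: out = [24, 28]
[24, 28]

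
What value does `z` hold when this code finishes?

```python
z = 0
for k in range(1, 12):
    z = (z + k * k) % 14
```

Let's trace through this code step by step.

Initialize: z = 0
Entering loop: for k in range(1, 12):

After execution: z = 2
2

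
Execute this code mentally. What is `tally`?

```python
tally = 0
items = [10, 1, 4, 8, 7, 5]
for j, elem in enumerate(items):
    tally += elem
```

Let's trace through this code step by step.

Initialize: tally = 0
Initialize: items = [10, 1, 4, 8, 7, 5]
Entering loop: for j, elem in enumerate(items):

After execution: tally = 35
35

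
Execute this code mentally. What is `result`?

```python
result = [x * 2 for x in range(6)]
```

Let's trace through this code step by step.

Initialize: result = [x * 2 for x in range(6)]

After execution: result = [0, 2, 4, 6, 8, 10]
[0, 2, 4, 6, 8, 10]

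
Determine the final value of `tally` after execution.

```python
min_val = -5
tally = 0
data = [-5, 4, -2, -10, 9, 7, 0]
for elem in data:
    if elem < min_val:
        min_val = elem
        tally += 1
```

Let's trace through this code step by step.

Initialize: min_val = -5
Initialize: tally = 0
Initialize: data = [-5, 4, -2, -10, 9, 7, 0]
Entering loop: for elem in data:

After execution: tally = 1
1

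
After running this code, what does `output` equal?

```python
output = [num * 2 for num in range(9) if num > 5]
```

Let's trace through this code step by step.

Initialize: output = [num * 2 for num in range(9) if num > 5]

After execution: output = [12, 14, 16]
[12, 14, 16]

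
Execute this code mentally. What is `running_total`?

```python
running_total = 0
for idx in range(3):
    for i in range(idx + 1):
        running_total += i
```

Let's trace through this code step by step.

Initialize: running_total = 0
Entering loop: for idx in range(3):

After execution: running_total = 4
4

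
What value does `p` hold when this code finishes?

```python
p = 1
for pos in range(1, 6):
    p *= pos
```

Let's trace through this code step by step.

Initialize: p = 1
Entering loop: for pos in range(1, 6):

After execution: p = 120
120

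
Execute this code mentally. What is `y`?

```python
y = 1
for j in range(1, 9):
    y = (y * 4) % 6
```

Let's trace through this code step by step.

Initialize: y = 1
Entering loop: for j in range(1, 9):

After execution: y = 4
4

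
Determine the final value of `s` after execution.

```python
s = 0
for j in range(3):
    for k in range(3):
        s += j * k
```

Let's trace through this code step by step.

Initialize: s = 0
Entering loop: for j in range(3):

After execution: s = 9
9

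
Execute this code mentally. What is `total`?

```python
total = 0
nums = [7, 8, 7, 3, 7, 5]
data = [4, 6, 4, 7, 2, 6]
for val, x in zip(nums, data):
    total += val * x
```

Let's trace through this code step by step.

Initialize: total = 0
Initialize: nums = [7, 8, 7, 3, 7, 5]
Initialize: data = [4, 6, 4, 7, 2, 6]
Entering loop: for val, x in zip(nums, data):

After execution: total = 169
169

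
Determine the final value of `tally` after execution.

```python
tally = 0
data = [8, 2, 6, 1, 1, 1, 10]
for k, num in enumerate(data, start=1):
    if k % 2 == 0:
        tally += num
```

Let's trace through this code step by step.

Initialize: tally = 0
Initialize: data = [8, 2, 6, 1, 1, 1, 10]
Entering loop: for k, num in enumerate(data, start=1):

After execution: tally = 4
4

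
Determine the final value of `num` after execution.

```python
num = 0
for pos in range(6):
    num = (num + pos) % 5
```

Let's trace through this code step by step.

Initialize: num = 0
Entering loop: for pos in range(6):

After execution: num = 0
0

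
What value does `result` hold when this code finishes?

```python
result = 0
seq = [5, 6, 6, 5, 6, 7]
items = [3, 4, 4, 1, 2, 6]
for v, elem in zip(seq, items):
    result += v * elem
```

Let's trace through this code step by step.

Initialize: result = 0
Initialize: seq = [5, 6, 6, 5, 6, 7]
Initialize: items = [3, 4, 4, 1, 2, 6]
Entering loop: for v, elem in zip(seq, items):

After execution: result = 122
122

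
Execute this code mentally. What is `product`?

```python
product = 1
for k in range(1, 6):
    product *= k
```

Let's trace through this code step by step.

Initialize: product = 1
Entering loop: for k in range(1, 6):

After execution: product = 120
120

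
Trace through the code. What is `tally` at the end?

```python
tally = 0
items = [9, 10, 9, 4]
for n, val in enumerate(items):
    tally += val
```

Let's trace through this code step by step.

Initialize: tally = 0
Initialize: items = [9, 10, 9, 4]
Entering loop: for n, val in enumerate(items):

After execution: tally = 32
32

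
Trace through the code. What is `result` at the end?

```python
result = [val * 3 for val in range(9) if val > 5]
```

Let's trace through this code step by step.

Initialize: result = [val * 3 for val in range(9) if val > 5]

After execution: result = [18, 21, 24]
[18, 21, 24]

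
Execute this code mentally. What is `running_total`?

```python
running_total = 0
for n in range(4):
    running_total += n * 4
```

Let's trace through this code step by step.

Initialize: running_total = 0
Entering loop: for n in range(4):

After execution: running_total = 24
24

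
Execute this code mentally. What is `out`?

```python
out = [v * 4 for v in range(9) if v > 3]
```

Let's trace through this code step by step.

Initialize: out = [v * 4 for v in range(9) if v > 3]

After execution: out = [16, 20, 24, 28, 32]
[16, 20, 24, 28, 32]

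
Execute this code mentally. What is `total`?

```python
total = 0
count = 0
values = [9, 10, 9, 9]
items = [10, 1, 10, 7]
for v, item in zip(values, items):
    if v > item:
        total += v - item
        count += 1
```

Let's trace through this code step by step.

Initialize: total = 0
Initialize: count = 0
Initialize: values = [9, 10, 9, 9]
Initialize: items = [10, 1, 10, 7]
Entering loop: for v, item in zip(values, items):

After execution: total = 11
11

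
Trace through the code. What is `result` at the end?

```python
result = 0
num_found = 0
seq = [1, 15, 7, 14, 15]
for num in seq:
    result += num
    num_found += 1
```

Let's trace through this code step by step.

Initialize: result = 0
Initialize: num_found = 0
Initialize: seq = [1, 15, 7, 14, 15]
Entering loop: for num in seq:

After execution: result = 52
52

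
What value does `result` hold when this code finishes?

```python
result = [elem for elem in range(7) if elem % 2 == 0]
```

Let's trace through this code step by step.

Initialize: result = [elem for elem in range(7) if elem % 2 == 0]

After execution: result = [0, 2, 4, 6]
[0, 2, 4, 6]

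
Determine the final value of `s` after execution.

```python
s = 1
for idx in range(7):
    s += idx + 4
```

Let's trace through this code step by step.

Initialize: s = 1
Entering loop: for idx in range(7):

After execution: s = 50
50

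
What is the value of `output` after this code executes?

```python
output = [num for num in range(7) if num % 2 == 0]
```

Let's trace through this code step by step.

Initialize: output = [num for num in range(7) if num % 2 == 0]

After execution: output = [0, 2, 4, 6]
[0, 2, 4, 6]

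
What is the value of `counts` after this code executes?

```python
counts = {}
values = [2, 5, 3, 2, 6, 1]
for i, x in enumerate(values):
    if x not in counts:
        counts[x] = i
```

Let's trace through this code step by step.

Initialize: counts = {}
Initialize: values = [2, 5, 3, 2, 6, 1]
Entering loop: for i, x in enumerate(values):

After execution: counts = {2: 0, 5: 1, 3: 2, 6: 4, 1: 5}
{2: 0, 5: 1, 3: 2, 6: 4, 1: 5}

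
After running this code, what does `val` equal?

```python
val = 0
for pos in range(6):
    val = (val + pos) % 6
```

Let's trace through this code step by step.

Initialize: val = 0
Entering loop: for pos in range(6):

After execution: val = 3
3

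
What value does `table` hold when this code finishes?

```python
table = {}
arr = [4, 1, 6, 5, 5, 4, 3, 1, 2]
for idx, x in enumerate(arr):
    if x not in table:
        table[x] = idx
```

Let's trace through this code step by step.

Initialize: table = {}
Initialize: arr = [4, 1, 6, 5, 5, 4, 3, 1, 2]
Entering loop: for idx, x in enumerate(arr):

After execution: table = {4: 0, 1: 1, 6: 2, 5: 3, 3: 6, 2: 8}
{4: 0, 1: 1, 6: 2, 5: 3, 3: 6, 2: 8}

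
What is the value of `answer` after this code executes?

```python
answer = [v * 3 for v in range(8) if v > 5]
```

Let's trace through this code step by step.

Initialize: answer = [v * 3 for v in range(8) if v > 5]

After execution: answer = [18, 21]
[18, 21]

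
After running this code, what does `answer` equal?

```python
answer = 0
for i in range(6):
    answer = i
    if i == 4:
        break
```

Let's trace through this code step by step.

Initialize: answer = 0
Entering loop: for i in range(6):

After execution: answer = 4
4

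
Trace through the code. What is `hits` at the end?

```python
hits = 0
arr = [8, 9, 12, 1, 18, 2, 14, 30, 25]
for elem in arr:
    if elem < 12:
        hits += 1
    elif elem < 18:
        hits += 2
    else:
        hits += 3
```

Let's trace through this code step by step.

Initialize: hits = 0
Initialize: arr = [8, 9, 12, 1, 18, 2, 14, 30, 25]
Entering loop: for elem in arr:

After execution: hits = 17
17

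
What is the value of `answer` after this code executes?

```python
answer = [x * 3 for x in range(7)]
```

Let's trace through this code step by step.

Initialize: answer = [x * 3 for x in range(7)]

After execution: answer = [0, 3, 6, 9, 12, 15, 18]
[0, 3, 6, 9, 12, 15, 18]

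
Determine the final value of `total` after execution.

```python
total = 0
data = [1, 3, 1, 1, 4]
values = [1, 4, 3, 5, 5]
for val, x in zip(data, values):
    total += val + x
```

Let's trace through this code step by step.

Initialize: total = 0
Initialize: data = [1, 3, 1, 1, 4]
Initialize: values = [1, 4, 3, 5, 5]
Entering loop: for val, x in zip(data, values):

After execution: total = 28
28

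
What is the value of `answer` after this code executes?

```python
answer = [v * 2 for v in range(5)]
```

Let's trace through this code step by step.

Initialize: answer = [v * 2 for v in range(5)]

After execution: answer = [0, 2, 4, 6, 8]
[0, 2, 4, 6, 8]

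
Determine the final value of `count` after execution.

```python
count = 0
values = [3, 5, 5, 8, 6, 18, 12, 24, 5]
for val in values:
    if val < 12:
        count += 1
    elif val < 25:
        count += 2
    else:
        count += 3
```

Let's trace through this code step by step.

Initialize: count = 0
Initialize: values = [3, 5, 5, 8, 6, 18, 12, 24, 5]
Entering loop: for val in values:

After execution: count = 12
12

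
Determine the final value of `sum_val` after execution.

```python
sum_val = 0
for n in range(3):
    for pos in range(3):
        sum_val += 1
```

Let's trace through this code step by step.

Initialize: sum_val = 0
Entering loop: for n in range(3):

After execution: sum_val = 9
9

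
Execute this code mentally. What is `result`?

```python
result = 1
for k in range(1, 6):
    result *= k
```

Let's trace through this code step by step.

Initialize: result = 1
Entering loop: for k in range(1, 6):

After execution: result = 120
120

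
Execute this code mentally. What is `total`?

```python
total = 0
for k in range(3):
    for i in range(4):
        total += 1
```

Let's trace through this code step by step.

Initialize: total = 0
Entering loop: for k in range(3):

After execution: total = 12
12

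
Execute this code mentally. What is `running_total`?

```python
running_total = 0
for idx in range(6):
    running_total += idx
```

Let's trace through this code step by step.

Initialize: running_total = 0
Entering loop: for idx in range(6):

After execution: running_total = 15
15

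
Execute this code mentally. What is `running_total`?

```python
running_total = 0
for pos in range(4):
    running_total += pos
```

Let's trace through this code step by step.

Initialize: running_total = 0
Entering loop: for pos in range(4):

After execution: running_total = 6
6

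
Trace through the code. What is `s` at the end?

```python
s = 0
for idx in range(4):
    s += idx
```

Let's trace through this code step by step.

Initialize: s = 0
Entering loop: for idx in range(4):

After execution: s = 6
6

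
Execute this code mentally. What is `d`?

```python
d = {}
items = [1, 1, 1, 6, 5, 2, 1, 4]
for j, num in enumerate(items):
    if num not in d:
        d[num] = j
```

Let's trace through this code step by step.

Initialize: d = {}
Initialize: items = [1, 1, 1, 6, 5, 2, 1, 4]
Entering loop: for j, num in enumerate(items):

After execution: d = {1: 0, 6: 3, 5: 4, 2: 5, 4: 7}
{1: 0, 6: 3, 5: 4, 2: 5, 4: 7}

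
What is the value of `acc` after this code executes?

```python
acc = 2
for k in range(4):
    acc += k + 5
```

Let's trace through this code step by step.

Initialize: acc = 2
Entering loop: for k in range(4):

After execution: acc = 28
28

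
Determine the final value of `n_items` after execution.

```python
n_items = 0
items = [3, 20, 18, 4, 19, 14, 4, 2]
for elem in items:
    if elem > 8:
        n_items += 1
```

Let's trace through this code step by step.

Initialize: n_items = 0
Initialize: items = [3, 20, 18, 4, 19, 14, 4, 2]
Entering loop: for elem in items:

After execution: n_items = 4
4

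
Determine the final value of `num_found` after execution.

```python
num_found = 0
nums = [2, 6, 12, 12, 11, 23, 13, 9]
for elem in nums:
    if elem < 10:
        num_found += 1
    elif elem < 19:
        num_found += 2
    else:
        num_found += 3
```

Let's trace through this code step by step.

Initialize: num_found = 0
Initialize: nums = [2, 6, 12, 12, 11, 23, 13, 9]
Entering loop: for elem in nums:

After execution: num_found = 14
14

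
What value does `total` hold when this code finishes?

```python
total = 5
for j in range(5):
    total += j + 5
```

Let's trace through this code step by step.

Initialize: total = 5
Entering loop: for j in range(5):

After execution: total = 40
40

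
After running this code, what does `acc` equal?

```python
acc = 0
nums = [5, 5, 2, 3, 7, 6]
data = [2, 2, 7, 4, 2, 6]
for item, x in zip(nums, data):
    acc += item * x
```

Let's trace through this code step by step.

Initialize: acc = 0
Initialize: nums = [5, 5, 2, 3, 7, 6]
Initialize: data = [2, 2, 7, 4, 2, 6]
Entering loop: for item, x in zip(nums, data):

After execution: acc = 96
96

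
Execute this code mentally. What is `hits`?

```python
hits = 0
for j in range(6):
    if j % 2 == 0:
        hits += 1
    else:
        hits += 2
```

Let's trace through this code step by step.

Initialize: hits = 0
Entering loop: for j in range(6):

After execution: hits = 9
9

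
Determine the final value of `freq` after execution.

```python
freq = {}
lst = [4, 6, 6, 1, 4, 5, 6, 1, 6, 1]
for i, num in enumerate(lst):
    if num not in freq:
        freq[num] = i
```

Let's trace through this code step by step.

Initialize: freq = {}
Initialize: lst = [4, 6, 6, 1, 4, 5, 6, 1, 6, 1]
Entering loop: for i, num in enumerate(lst):

After execution: freq = {4: 0, 6: 1, 1: 3, 5: 5}
{4: 0, 6: 1, 1: 3, 5: 5}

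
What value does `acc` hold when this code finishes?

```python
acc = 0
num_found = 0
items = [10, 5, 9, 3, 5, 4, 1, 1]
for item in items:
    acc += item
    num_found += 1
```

Let's trace through this code step by step.

Initialize: acc = 0
Initialize: num_found = 0
Initialize: items = [10, 5, 9, 3, 5, 4, 1, 1]
Entering loop: for item in items:

After execution: acc = 38
38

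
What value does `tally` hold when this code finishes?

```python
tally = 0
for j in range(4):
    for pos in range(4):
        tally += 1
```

Let's trace through this code step by step.

Initialize: tally = 0
Entering loop: for j in range(4):

After execution: tally = 16
16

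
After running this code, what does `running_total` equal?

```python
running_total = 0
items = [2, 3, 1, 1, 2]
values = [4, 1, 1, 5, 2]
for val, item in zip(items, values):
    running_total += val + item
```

Let's trace through this code step by step.

Initialize: running_total = 0
Initialize: items = [2, 3, 1, 1, 2]
Initialize: values = [4, 1, 1, 5, 2]
Entering loop: for val, item in zip(items, values):

After execution: running_total = 22
22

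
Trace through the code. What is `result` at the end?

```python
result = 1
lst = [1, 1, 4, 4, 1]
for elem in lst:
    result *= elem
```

Let's trace through this code step by step.

Initialize: result = 1
Initialize: lst = [1, 1, 4, 4, 1]
Entering loop: for elem in lst:

After execution: result = 16
16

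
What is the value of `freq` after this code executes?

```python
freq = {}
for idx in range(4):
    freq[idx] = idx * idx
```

Let's trace through this code step by step.

Initialize: freq = {}
Entering loop: for idx in range(4):

After execution: freq = {0: 0, 1: 1, 2: 4, 3: 9}
{0: 0, 1: 1, 2: 4, 3: 9}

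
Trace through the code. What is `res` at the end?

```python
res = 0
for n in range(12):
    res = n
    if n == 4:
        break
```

Let's trace through this code step by step.

Initialize: res = 0
Entering loop: for n in range(12):

After execution: res = 4
4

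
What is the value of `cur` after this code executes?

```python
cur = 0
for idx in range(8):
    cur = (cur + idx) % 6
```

Let's trace through this code step by step.

Initialize: cur = 0
Entering loop: for idx in range(8):

After execution: cur = 4
4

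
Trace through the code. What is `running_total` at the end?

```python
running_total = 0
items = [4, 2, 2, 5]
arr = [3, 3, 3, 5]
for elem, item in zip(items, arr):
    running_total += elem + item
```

Let's trace through this code step by step.

Initialize: running_total = 0
Initialize: items = [4, 2, 2, 5]
Initialize: arr = [3, 3, 3, 5]
Entering loop: for elem, item in zip(items, arr):

After execution: running_total = 27
27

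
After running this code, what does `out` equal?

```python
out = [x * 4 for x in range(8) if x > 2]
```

Let's trace through this code step by step.

Initialize: out = [x * 4 for x in range(8) if x > 2]

After execution: out = [12, 16, 20, 24, 28]
[12, 16, 20, 24, 28]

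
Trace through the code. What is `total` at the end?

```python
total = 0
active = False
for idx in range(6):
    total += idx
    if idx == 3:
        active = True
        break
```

Let's trace through this code step by step.

Initialize: total = 0
Initialize: active = False
Entering loop: for idx in range(6):

After execution: total = 6
6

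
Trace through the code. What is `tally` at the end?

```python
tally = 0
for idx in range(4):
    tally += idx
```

Let's trace through this code step by step.

Initialize: tally = 0
Entering loop: for idx in range(4):

After execution: tally = 6
6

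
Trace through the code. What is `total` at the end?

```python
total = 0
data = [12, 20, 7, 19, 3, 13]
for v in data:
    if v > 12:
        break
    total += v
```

Let's trace through this code step by step.

Initialize: total = 0
Initialize: data = [12, 20, 7, 19, 3, 13]
Entering loop: for v in data:

After execution: total = 12
12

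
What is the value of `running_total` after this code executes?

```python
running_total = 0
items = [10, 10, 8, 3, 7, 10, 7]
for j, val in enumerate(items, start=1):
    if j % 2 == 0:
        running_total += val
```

Let's trace through this code step by step.

Initialize: running_total = 0
Initialize: items = [10, 10, 8, 3, 7, 10, 7]
Entering loop: for j, val in enumerate(items, start=1):

After execution: running_total = 23
23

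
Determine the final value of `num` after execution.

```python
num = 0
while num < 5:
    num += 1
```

Let's trace through this code step by step.

Initialize: num = 0
Entering loop: while num < 5:

After execution: num = 5
5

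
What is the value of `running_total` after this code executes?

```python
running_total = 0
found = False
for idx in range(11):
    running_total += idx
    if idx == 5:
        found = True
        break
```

Let's trace through this code step by step.

Initialize: running_total = 0
Initialize: found = False
Entering loop: for idx in range(11):

After execution: running_total = 15
15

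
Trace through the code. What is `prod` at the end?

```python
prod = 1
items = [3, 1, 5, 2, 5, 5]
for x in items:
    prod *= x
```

Let's trace through this code step by step.

Initialize: prod = 1
Initialize: items = [3, 1, 5, 2, 5, 5]
Entering loop: for x in items:

After execution: prod = 750
750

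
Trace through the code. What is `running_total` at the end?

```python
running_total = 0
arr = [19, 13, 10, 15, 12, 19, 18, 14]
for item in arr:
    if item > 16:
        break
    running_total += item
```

Let's trace through this code step by step.

Initialize: running_total = 0
Initialize: arr = [19, 13, 10, 15, 12, 19, 18, 14]
Entering loop: for item in arr:

After execution: running_total = 0
0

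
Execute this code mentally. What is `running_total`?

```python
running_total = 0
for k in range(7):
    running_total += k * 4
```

Let's trace through this code step by step.

Initialize: running_total = 0
Entering loop: for k in range(7):

After execution: running_total = 84
84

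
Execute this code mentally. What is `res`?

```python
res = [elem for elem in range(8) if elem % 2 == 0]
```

Let's trace through this code step by step.

Initialize: res = [elem for elem in range(8) if elem % 2 == 0]

After execution: res = [0, 2, 4, 6]
[0, 2, 4, 6]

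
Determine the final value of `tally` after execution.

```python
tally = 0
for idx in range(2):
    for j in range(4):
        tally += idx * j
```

Let's trace through this code step by step.

Initialize: tally = 0
Entering loop: for idx in range(2):

After execution: tally = 6
6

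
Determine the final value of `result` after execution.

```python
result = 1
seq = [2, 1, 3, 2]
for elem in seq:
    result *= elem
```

Let's trace through this code step by step.

Initialize: result = 1
Initialize: seq = [2, 1, 3, 2]
Entering loop: for elem in seq:

After execution: result = 12
12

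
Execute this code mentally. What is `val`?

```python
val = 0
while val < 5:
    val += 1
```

Let's trace through this code step by step.

Initialize: val = 0
Entering loop: while val < 5:

After execution: val = 5
5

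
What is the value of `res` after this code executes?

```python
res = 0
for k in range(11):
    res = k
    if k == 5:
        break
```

Let's trace through this code step by step.

Initialize: res = 0
Entering loop: for k in range(11):

After execution: res = 5
5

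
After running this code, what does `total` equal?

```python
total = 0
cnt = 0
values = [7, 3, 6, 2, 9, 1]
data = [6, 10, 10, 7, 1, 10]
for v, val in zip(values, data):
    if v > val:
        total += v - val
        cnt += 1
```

Let's trace through this code step by step.

Initialize: total = 0
Initialize: cnt = 0
Initialize: values = [7, 3, 6, 2, 9, 1]
Initialize: data = [6, 10, 10, 7, 1, 10]
Entering loop: for v, val in zip(values, data):

After execution: total = 9
9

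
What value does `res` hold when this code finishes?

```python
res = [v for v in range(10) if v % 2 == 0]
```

Let's trace through this code step by step.

Initialize: res = [v for v in range(10) if v % 2 == 0]

After execution: res = [0, 2, 4, 6, 8]
[0, 2, 4, 6, 8]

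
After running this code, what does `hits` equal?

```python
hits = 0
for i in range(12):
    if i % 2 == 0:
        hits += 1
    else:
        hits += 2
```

Let's trace through this code step by step.

Initialize: hits = 0
Entering loop: for i in range(12):

After execution: hits = 18
18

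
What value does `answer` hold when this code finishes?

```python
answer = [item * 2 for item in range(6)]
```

Let's trace through this code step by step.

Initialize: answer = [item * 2 for item in range(6)]

After execution: answer = [0, 2, 4, 6, 8, 10]
[0, 2, 4, 6, 8, 10]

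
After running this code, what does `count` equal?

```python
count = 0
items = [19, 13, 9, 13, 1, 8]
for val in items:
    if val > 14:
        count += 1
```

Let's trace through this code step by step.

Initialize: count = 0
Initialize: items = [19, 13, 9, 13, 1, 8]
Entering loop: for val in items:

After execution: count = 1
1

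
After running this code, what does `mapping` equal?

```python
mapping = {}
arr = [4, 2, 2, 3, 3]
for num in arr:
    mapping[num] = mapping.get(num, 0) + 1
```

Let's trace through this code step by step.

Initialize: mapping = {}
Initialize: arr = [4, 2, 2, 3, 3]
Entering loop: for num in arr:

After execution: mapping = {4: 1, 2: 2, 3: 2}
{4: 1, 2: 2, 3: 2}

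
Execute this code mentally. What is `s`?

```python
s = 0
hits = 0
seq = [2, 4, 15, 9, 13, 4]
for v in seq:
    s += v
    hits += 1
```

Let's trace through this code step by step.

Initialize: s = 0
Initialize: hits = 0
Initialize: seq = [2, 4, 15, 9, 13, 4]
Entering loop: for v in seq:

After execution: s = 47
47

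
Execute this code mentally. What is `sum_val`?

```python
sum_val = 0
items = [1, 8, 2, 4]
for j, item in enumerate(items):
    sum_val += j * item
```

Let's trace through this code step by step.

Initialize: sum_val = 0
Initialize: items = [1, 8, 2, 4]
Entering loop: for j, item in enumerate(items):

After execution: sum_val = 24
24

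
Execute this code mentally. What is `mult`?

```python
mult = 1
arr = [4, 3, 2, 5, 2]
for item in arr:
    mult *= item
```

Let's trace through this code step by step.

Initialize: mult = 1
Initialize: arr = [4, 3, 2, 5, 2]
Entering loop: for item in arr:

After execution: mult = 240
240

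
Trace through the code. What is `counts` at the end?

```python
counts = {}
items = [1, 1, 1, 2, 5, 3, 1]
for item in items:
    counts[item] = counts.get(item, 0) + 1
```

Let's trace through this code step by step.

Initialize: counts = {}
Initialize: items = [1, 1, 1, 2, 5, 3, 1]
Entering loop: for item in items:

After execution: counts = {1: 4, 2: 1, 5: 1, 3: 1}
{1: 4, 2: 1, 5: 1, 3: 1}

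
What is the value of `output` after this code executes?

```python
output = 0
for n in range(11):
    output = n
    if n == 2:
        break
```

Let's trace through this code step by step.

Initialize: output = 0
Entering loop: for n in range(11):

After execution: output = 2
2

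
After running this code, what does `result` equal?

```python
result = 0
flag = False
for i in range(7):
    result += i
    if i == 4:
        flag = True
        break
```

Let's trace through this code step by step.

Initialize: result = 0
Initialize: flag = False
Entering loop: for i in range(7):

After execution: result = 10
10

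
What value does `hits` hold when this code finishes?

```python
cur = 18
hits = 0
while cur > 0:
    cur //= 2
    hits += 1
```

Let's trace through this code step by step.

Initialize: cur = 18
Initialize: hits = 0
Entering loop: while cur > 0:

After execution: hits = 5
5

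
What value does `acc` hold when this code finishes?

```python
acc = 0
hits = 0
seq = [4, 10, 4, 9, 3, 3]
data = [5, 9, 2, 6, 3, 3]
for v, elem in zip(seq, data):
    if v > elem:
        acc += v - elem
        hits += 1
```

Let's trace through this code step by step.

Initialize: acc = 0
Initialize: hits = 0
Initialize: seq = [4, 10, 4, 9, 3, 3]
Initialize: data = [5, 9, 2, 6, 3, 3]
Entering loop: for v, elem in zip(seq, data):

After execution: acc = 6
6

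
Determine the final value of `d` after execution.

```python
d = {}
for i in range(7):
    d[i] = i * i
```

Let's trace through this code step by step.

Initialize: d = {}
Entering loop: for i in range(7):

After execution: d = {0: 0, 1: 1, 2: 4, 3: 9, 4: 16, 5: 25, 6: 36}
{0: 0, 1: 1, 2: 4, 3: 9, 4: 16, 5: 25, 6: 36}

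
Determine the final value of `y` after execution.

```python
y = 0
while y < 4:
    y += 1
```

Let's trace through this code step by step.

Initialize: y = 0
Entering loop: while y < 4:

After execution: y = 4
4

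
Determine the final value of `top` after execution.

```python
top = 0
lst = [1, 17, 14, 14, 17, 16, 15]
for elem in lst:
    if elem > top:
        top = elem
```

Let's trace through this code step by step.

Initialize: top = 0
Initialize: lst = [1, 17, 14, 14, 17, 16, 15]
Entering loop: for elem in lst:

After execution: top = 17
17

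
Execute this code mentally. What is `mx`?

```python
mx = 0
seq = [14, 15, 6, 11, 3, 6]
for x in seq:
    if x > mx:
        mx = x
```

Let's trace through this code step by step.

Initialize: mx = 0
Initialize: seq = [14, 15, 6, 11, 3, 6]
Entering loop: for x in seq:

After execution: mx = 15
15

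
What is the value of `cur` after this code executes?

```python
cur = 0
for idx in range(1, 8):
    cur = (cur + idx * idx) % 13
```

Let's trace through this code step by step.

Initialize: cur = 0
Entering loop: for idx in range(1, 8):

After execution: cur = 10
10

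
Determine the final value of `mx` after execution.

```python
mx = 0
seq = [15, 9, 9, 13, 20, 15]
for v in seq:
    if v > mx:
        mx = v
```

Let's trace through this code step by step.

Initialize: mx = 0
Initialize: seq = [15, 9, 9, 13, 20, 15]
Entering loop: for v in seq:

After execution: mx = 20
20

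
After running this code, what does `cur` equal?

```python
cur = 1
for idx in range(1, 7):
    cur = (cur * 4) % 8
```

Let's trace through this code step by step.

Initialize: cur = 1
Entering loop: for idx in range(1, 7):

After execution: cur = 0
0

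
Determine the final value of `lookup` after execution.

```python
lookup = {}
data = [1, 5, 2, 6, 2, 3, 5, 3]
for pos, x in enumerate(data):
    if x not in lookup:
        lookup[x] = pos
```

Let's trace through this code step by step.

Initialize: lookup = {}
Initialize: data = [1, 5, 2, 6, 2, 3, 5, 3]
Entering loop: for pos, x in enumerate(data):

After execution: lookup = {1: 0, 5: 1, 2: 2, 6: 3, 3: 5}
{1: 0, 5: 1, 2: 2, 6: 3, 3: 5}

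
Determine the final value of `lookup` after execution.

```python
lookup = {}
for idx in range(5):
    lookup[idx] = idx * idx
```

Let's trace through this code step by step.

Initialize: lookup = {}
Entering loop: for idx in range(5):

After execution: lookup = {0: 0, 1: 1, 2: 4, 3: 9, 4: 16}
{0: 0, 1: 1, 2: 4, 3: 9, 4: 16}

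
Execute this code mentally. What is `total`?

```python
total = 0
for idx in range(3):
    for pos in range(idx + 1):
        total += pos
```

Let's trace through this code step by step.

Initialize: total = 0
Entering loop: for idx in range(3):

After execution: total = 4
4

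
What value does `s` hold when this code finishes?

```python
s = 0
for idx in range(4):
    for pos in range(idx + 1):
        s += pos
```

Let's trace through this code step by step.

Initialize: s = 0
Entering loop: for idx in range(4):

After execution: s = 10
10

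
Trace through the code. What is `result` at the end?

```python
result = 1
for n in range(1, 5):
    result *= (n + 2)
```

Let's trace through this code step by step.

Initialize: result = 1
Entering loop: for n in range(1, 5):

After execution: result = 360
360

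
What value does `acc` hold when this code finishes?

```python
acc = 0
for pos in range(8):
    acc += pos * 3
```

Let's trace through this code step by step.

Initialize: acc = 0
Entering loop: for pos in range(8):

After execution: acc = 84
84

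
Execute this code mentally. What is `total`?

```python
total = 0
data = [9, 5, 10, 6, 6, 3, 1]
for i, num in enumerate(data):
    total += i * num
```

Let's trace through this code step by step.

Initialize: total = 0
Initialize: data = [9, 5, 10, 6, 6, 3, 1]
Entering loop: for i, num in enumerate(data):

After execution: total = 88
88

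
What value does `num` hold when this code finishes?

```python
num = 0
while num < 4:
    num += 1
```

Let's trace through this code step by step.

Initialize: num = 0
Entering loop: while num < 4:

After execution: num = 4
4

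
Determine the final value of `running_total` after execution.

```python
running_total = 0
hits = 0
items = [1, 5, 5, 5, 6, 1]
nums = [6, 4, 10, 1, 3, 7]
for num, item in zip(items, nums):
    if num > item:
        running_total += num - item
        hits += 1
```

Let's trace through this code step by step.

Initialize: running_total = 0
Initialize: hits = 0
Initialize: items = [1, 5, 5, 5, 6, 1]
Initialize: nums = [6, 4, 10, 1, 3, 7]
Entering loop: for num, item in zip(items, nums):

After execution: running_total = 8
8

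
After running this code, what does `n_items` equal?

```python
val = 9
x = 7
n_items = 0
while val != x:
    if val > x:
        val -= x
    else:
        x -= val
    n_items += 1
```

Let's trace through this code step by step.

Initialize: val = 9
Initialize: x = 7
Initialize: n_items = 0
Entering loop: while val != x:

After execution: n_items = 5
5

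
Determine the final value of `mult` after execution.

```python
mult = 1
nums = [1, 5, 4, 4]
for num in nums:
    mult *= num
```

Let's trace through this code step by step.

Initialize: mult = 1
Initialize: nums = [1, 5, 4, 4]
Entering loop: for num in nums:

After execution: mult = 80
80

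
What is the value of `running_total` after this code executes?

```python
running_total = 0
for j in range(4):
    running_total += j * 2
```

Let's trace through this code step by step.

Initialize: running_total = 0
Entering loop: for j in range(4):

After execution: running_total = 12
12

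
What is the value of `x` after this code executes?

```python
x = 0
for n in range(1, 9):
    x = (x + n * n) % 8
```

Let's trace through this code step by step.

Initialize: x = 0
Entering loop: for n in range(1, 9):

After execution: x = 4
4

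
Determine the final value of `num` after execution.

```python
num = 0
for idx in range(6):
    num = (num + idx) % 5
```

Let's trace through this code step by step.

Initialize: num = 0
Entering loop: for idx in range(6):

After execution: num = 0
0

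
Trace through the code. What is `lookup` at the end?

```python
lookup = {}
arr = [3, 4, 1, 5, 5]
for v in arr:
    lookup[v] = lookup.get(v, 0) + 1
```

Let's trace through this code step by step.

Initialize: lookup = {}
Initialize: arr = [3, 4, 1, 5, 5]
Entering loop: for v in arr:

After execution: lookup = {3: 1, 4: 1, 1: 1, 5: 2}
{3: 1, 4: 1, 1: 1, 5: 2}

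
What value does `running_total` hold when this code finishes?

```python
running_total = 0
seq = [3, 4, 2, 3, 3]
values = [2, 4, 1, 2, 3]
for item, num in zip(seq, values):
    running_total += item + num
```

Let's trace through this code step by step.

Initialize: running_total = 0
Initialize: seq = [3, 4, 2, 3, 3]
Initialize: values = [2, 4, 1, 2, 3]
Entering loop: for item, num in zip(seq, values):

After execution: running_total = 27
27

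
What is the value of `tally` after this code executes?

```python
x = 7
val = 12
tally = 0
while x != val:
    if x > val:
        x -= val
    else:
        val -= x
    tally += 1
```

Let's trace through this code step by step.

Initialize: x = 7
Initialize: val = 12
Initialize: tally = 0
Entering loop: while x != val:

After execution: tally = 5
5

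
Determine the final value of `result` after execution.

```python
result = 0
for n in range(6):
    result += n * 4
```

Let's trace through this code step by step.

Initialize: result = 0
Entering loop: for n in range(6):

After execution: result = 60
60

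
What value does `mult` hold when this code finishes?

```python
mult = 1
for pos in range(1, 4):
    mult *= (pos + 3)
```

Let's trace through this code step by step.

Initialize: mult = 1
Entering loop: for pos in range(1, 4):

After execution: mult = 120
120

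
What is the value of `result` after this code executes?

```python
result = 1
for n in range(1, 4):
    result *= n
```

Let's trace through this code step by step.

Initialize: result = 1
Entering loop: for n in range(1, 4):

After execution: result = 6
6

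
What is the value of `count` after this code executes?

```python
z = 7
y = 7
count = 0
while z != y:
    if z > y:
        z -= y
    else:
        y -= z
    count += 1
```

Let's trace through this code step by step.

Initialize: z = 7
Initialize: y = 7
Initialize: count = 0
Entering loop: while z != y:

After execution: count = 0
0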